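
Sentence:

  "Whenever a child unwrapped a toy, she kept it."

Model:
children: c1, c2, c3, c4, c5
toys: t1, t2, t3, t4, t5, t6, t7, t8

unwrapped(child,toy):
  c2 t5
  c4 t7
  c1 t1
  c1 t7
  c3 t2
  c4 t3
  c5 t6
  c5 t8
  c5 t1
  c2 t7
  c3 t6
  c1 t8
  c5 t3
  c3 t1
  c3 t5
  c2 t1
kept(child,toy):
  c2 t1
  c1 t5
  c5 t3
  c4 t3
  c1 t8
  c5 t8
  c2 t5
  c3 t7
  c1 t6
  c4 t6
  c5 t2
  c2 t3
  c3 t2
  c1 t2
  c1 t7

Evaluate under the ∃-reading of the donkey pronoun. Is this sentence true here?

"it" takes "a toy" as antecedent — a donkey pronoun bound across the clause boundary.
Weak reading: every child c with some unwrapped-toy has at least one unwrapped-toy t such that kept(c,t).
Per child: c1:✓  c2:✓  c3:✓  c4:✓  c5:✓
Every child in the restrictor has a witness.

True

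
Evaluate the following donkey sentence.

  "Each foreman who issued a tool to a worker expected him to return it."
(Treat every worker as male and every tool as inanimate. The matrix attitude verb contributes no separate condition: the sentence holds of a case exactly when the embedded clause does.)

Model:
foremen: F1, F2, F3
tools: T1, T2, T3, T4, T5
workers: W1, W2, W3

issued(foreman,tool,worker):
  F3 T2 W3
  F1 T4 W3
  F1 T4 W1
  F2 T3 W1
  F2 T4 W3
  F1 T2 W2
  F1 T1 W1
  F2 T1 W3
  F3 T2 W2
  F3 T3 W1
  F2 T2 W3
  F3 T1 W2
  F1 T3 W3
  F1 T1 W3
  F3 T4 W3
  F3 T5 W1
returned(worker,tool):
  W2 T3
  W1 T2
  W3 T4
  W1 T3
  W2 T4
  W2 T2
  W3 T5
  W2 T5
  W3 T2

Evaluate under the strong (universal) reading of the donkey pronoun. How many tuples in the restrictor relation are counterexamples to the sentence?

7

"him" takes "a worker" as antecedent and "it" takes "a tool"; both are donkey pronouns co-varying with the restrictor.
Strong reading: for every (f,t,w) with issued(f,t,w), returned(w,t).
Restrictor triples: (F1,T1,W1)→returned(W1,T1) ✗  (F1,T1,W3)→returned(W3,T1) ✗  (F1,T2,W2)→returned(W2,T2) ✓  (F1,T3,W3)→returned(W3,T3) ✗  (F1,T4,W1)→returned(W1,T4) ✗  (F1,T4,W3)→returned(W3,T4) ✓  (F2,T1,W3)→returned(W3,T1) ✗  (F2,T2,W3)→returned(W3,T2) ✓  (F2,T3,W1)→returned(W1,T3) ✓  (F2,T4,W3)→returned(W3,T4) ✓  (F3,T1,W2)→returned(W2,T1) ✗  (F3,T2,W2)→returned(W2,T2) ✓  (F3,T2,W3)→returned(W3,T2) ✓  (F3,T3,W1)→returned(W1,T3) ✓  (F3,T4,W3)→returned(W3,T4) ✓  (F3,T5,W1)→returned(W1,T5) ✗
Counterexamples (restrictor triples failing the scope): 7.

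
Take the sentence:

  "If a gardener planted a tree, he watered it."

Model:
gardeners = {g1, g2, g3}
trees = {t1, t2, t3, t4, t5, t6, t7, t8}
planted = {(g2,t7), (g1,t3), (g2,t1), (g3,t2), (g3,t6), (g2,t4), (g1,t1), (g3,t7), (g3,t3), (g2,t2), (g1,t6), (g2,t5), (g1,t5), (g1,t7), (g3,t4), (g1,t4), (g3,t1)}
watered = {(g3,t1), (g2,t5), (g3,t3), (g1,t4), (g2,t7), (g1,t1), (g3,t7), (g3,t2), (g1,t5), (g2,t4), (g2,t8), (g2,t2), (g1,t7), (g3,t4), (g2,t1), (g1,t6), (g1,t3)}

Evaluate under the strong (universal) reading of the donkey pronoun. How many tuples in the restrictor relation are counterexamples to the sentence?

1

"it" takes "a tree" as antecedent — a donkey pronoun bound across the clause boundary.
Strong reading: for every (g,t) with planted(g,t), watered(g,t).
Restrictor pairs: (g1,t1) ✓  (g1,t3) ✓  (g1,t4) ✓  (g1,t5) ✓  (g1,t6) ✓  (g1,t7) ✓  (g2,t1) ✓  (g2,t2) ✓  (g2,t4) ✓  (g2,t5) ✓  (g2,t7) ✓  (g3,t1) ✓  (g3,t2) ✓  (g3,t3) ✓  (g3,t4) ✓  (g3,t6) ✗  (g3,t7) ✓
Counterexamples (restrictor pairs failing the scope): 1.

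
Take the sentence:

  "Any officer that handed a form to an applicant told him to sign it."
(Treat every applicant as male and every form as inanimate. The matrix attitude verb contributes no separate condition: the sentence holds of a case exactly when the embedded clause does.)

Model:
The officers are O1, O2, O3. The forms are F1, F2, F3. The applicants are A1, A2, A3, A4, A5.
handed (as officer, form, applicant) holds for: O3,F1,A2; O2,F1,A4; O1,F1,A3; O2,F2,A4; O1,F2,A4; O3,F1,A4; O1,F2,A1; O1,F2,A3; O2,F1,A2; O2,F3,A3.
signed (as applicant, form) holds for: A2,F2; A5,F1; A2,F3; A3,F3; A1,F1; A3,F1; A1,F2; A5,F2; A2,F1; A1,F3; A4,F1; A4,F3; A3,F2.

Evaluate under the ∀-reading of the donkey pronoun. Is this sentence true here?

False

"him" takes "an applicant" as antecedent and "it" takes "a form"; both are donkey pronouns co-varying with the restrictor.
Strong reading: for every (o,f,a) with handed(o,f,a), signed(a,f).
Restrictor triples: (O1,F1,A3)→signed(A3,F1) ✓  (O1,F2,A1)→signed(A1,F2) ✓  (O1,F2,A3)→signed(A3,F2) ✓  (O1,F2,A4)→signed(A4,F2) ✗  (O2,F1,A2)→signed(A2,F1) ✓  (O2,F1,A4)→signed(A4,F1) ✓  (O2,F2,A4)→signed(A4,F2) ✗  (O2,F3,A3)→signed(A3,F3) ✓  (O3,F1,A2)→signed(A2,F1) ✓  (O3,F1,A4)→signed(A4,F1) ✓
Counterexample: (O1,F2,A4) — signed(A4,F2) does not hold.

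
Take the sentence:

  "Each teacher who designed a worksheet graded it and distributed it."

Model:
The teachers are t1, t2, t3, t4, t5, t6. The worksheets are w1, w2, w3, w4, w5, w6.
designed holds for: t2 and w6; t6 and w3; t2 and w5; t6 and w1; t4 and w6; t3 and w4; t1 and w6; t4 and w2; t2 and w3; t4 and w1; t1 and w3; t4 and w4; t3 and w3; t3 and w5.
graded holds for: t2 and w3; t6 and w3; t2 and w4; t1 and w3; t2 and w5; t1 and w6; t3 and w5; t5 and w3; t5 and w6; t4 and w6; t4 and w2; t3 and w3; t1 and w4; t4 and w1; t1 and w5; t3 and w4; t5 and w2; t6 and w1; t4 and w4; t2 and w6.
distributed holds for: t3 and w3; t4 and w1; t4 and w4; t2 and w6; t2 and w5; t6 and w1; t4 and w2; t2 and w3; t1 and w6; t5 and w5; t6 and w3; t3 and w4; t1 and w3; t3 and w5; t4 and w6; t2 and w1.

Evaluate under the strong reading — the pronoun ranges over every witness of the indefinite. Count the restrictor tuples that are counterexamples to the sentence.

0

"it" takes "a worksheet" as antecedent — a donkey pronoun bound across the clause boundary.
Strong reading: for every (t,w) with designed(t,w), graded(t,w) ∧ distributed(t,w).
Restrictor pairs: (t1,w3) ✓  (t1,w6) ✓  (t2,w3) ✓  (t2,w5) ✓  (t2,w6) ✓  (t3,w3) ✓  (t3,w4) ✓  (t3,w5) ✓  (t4,w1) ✓  (t4,w2) ✓  (t4,w4) ✓  (t4,w6) ✓  (t6,w1) ✓  (t6,w3) ✓
Counterexamples (restrictor pairs failing the scope): 0.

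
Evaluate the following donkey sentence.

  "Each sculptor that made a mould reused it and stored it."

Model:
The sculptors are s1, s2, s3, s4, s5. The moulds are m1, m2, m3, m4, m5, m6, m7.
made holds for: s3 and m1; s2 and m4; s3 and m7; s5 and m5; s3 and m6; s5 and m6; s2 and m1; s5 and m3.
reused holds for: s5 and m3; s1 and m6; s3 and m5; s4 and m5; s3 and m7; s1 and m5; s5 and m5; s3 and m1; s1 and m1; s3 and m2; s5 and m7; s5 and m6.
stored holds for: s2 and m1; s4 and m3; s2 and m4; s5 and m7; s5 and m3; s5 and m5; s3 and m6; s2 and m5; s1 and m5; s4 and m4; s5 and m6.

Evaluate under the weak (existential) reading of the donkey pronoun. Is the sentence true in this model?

False

"it" takes "a mould" as antecedent — a donkey pronoun bound across the clause boundary.
Weak reading: every sculptor s with some made-mould has at least one made-mould m such that reused(s,m) ∧ stored(s,m).
Per sculptor: s2:✗  s3:✗  s5:✓
s2 has no witness among its made-moulds.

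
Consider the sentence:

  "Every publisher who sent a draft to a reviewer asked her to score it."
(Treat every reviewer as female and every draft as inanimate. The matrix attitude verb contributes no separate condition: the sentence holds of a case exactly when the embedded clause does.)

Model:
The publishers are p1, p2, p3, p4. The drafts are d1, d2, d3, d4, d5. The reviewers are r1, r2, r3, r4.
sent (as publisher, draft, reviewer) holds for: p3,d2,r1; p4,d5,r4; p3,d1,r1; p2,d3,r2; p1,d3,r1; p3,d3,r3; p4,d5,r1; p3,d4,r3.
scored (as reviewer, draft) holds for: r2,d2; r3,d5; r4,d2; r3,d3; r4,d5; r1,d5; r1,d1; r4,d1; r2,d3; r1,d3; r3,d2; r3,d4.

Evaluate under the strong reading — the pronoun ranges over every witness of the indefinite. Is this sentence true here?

"her" takes "a reviewer" as antecedent and "it" takes "a draft"; both are donkey pronouns co-varying with the restrictor.
Strong reading: for every (p,d,r) with sent(p,d,r), scored(r,d).
Restrictor triples: (p1,d3,r1)→scored(r1,d3) ✓  (p2,d3,r2)→scored(r2,d3) ✓  (p3,d1,r1)→scored(r1,d1) ✓  (p3,d2,r1)→scored(r1,d2) ✗  (p3,d3,r3)→scored(r3,d3) ✓  (p3,d4,r3)→scored(r3,d4) ✓  (p4,d5,r1)→scored(r1,d5) ✓  (p4,d5,r4)→scored(r4,d5) ✓
Counterexample: (p3,d2,r1) — scored(r1,d2) does not hold.

False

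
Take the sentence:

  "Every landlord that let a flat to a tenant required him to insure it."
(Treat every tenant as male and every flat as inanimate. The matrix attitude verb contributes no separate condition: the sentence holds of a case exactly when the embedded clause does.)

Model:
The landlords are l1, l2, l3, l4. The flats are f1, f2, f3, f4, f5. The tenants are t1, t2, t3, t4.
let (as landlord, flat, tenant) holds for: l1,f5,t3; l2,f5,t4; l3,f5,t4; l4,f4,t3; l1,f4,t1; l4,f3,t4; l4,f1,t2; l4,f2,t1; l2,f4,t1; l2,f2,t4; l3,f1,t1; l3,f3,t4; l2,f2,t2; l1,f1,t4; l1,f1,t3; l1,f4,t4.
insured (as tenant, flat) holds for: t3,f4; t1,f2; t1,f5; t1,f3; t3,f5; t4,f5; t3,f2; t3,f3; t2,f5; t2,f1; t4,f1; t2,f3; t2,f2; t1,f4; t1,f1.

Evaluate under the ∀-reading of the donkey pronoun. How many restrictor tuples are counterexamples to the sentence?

5

"him" takes "a tenant" as antecedent and "it" takes "a flat"; both are donkey pronouns co-varying with the restrictor.
Strong reading: for every (l,f,t) with let(l,f,t), insured(t,f).
Restrictor triples: (l1,f1,t3)→insured(t3,f1) ✗  (l1,f1,t4)→insured(t4,f1) ✓  (l1,f4,t1)→insured(t1,f4) ✓  (l1,f4,t4)→insured(t4,f4) ✗  (l1,f5,t3)→insured(t3,f5) ✓  (l2,f2,t2)→insured(t2,f2) ✓  (l2,f2,t4)→insured(t4,f2) ✗  (l2,f4,t1)→insured(t1,f4) ✓  (l2,f5,t4)→insured(t4,f5) ✓  (l3,f1,t1)→insured(t1,f1) ✓  (l3,f3,t4)→insured(t4,f3) ✗  (l3,f5,t4)→insured(t4,f5) ✓  (l4,f1,t2)→insured(t2,f1) ✓  (l4,f2,t1)→insured(t1,f2) ✓  (l4,f3,t4)→insured(t4,f3) ✗  (l4,f4,t3)→insured(t3,f4) ✓
Counterexamples (restrictor triples failing the scope): 5.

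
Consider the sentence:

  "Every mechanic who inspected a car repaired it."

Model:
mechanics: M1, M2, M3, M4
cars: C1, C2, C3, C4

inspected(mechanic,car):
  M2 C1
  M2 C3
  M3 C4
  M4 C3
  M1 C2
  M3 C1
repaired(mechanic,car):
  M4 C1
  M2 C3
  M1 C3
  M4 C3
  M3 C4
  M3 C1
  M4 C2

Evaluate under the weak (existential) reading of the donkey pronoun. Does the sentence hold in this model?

False

"it" takes "a car" as antecedent — a donkey pronoun bound across the clause boundary.
Weak reading: every mechanic m with some inspected-car has at least one inspected-car c such that repaired(m,c).
Per mechanic: M1:✗  M2:✓  M3:✓  M4:✓
M1 has no witness among its inspected-cars.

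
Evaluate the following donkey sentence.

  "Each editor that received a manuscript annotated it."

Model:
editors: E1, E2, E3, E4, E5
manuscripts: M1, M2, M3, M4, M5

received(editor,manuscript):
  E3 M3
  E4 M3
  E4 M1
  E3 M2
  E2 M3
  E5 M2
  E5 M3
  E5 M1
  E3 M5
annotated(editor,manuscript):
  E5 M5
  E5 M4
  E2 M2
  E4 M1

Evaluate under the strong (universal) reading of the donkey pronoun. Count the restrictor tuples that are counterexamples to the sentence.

8

"it" takes "a manuscript" as antecedent — a donkey pronoun bound across the clause boundary.
Strong reading: for every (e,m) with received(e,m), annotated(e,m).
Restrictor pairs: (E2,M3) ✗  (E3,M2) ✗  (E3,M3) ✗  (E3,M5) ✗  (E4,M1) ✓  (E4,M3) ✗  (E5,M1) ✗  (E5,M2) ✗  (E5,M3) ✗
Counterexamples (restrictor pairs failing the scope): 8.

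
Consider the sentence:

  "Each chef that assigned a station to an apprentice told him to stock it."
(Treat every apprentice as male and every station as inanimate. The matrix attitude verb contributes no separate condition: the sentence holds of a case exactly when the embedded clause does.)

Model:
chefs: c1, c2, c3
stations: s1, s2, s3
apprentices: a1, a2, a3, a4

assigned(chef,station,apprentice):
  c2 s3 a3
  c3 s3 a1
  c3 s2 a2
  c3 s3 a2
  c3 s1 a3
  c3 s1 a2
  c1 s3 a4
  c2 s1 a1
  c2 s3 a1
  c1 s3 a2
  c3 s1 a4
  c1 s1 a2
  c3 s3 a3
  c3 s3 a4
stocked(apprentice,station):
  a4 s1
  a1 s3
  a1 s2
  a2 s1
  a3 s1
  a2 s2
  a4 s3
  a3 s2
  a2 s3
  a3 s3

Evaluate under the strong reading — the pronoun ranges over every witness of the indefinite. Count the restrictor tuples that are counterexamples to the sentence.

"him" takes "an apprentice" as antecedent and "it" takes "a station"; both are donkey pronouns co-varying with the restrictor.
Strong reading: for every (c,s,a) with assigned(c,s,a), stocked(a,s).
Restrictor triples: (c1,s1,a2)→stocked(a2,s1) ✓  (c1,s3,a2)→stocked(a2,s3) ✓  (c1,s3,a4)→stocked(a4,s3) ✓  (c2,s1,a1)→stocked(a1,s1) ✗  (c2,s3,a1)→stocked(a1,s3) ✓  (c2,s3,a3)→stocked(a3,s3) ✓  (c3,s1,a2)→stocked(a2,s1) ✓  (c3,s1,a3)→stocked(a3,s1) ✓  (c3,s1,a4)→stocked(a4,s1) ✓  (c3,s2,a2)→stocked(a2,s2) ✓  (c3,s3,a1)→stocked(a1,s3) ✓  (c3,s3,a2)→stocked(a2,s3) ✓  (c3,s3,a3)→stocked(a3,s3) ✓  (c3,s3,a4)→stocked(a4,s3) ✓
Counterexamples (restrictor triples failing the scope): 1.

1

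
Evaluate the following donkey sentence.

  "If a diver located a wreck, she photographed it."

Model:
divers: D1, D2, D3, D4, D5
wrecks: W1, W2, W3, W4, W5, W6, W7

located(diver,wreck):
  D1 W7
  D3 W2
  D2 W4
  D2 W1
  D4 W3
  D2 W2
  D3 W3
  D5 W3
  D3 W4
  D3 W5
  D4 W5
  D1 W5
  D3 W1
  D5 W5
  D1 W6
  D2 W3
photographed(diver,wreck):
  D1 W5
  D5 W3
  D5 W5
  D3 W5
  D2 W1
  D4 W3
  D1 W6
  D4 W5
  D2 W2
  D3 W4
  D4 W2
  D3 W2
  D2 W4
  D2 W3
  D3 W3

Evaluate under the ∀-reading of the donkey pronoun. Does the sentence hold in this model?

False

"it" takes "a wreck" as antecedent — a donkey pronoun bound across the clause boundary.
Strong reading: for every (d,w) with located(d,w), photographed(d,w).
Restrictor pairs: (D1,W5) ✓  (D1,W6) ✓  (D1,W7) ✗  (D2,W1) ✓  (D2,W2) ✓  (D2,W3) ✓  (D2,W4) ✓  (D3,W1) ✗  (D3,W2) ✓  (D3,W3) ✓  (D3,W4) ✓  (D3,W5) ✓  (D4,W3) ✓  (D4,W5) ✓  (D5,W3) ✓  (D5,W5) ✓
Counterexample: (D1,W7) is in located but fails the scope.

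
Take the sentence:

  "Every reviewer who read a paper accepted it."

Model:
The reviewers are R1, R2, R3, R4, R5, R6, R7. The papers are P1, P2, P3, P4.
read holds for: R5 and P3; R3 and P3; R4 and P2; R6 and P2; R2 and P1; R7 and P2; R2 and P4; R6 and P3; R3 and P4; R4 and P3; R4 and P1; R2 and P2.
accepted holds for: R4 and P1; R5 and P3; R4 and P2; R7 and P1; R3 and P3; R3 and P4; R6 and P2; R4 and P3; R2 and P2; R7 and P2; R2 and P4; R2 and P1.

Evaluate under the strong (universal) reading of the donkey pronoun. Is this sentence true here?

False

"it" takes "a paper" as antecedent — a donkey pronoun bound across the clause boundary.
Strong reading: for every (r,p) with read(r,p), accepted(r,p).
Restrictor pairs: (R2,P1) ✓  (R2,P2) ✓  (R2,P4) ✓  (R3,P3) ✓  (R3,P4) ✓  (R4,P1) ✓  (R4,P2) ✓  (R4,P3) ✓  (R5,P3) ✓  (R6,P2) ✓  (R6,P3) ✗  (R7,P2) ✓
Counterexample: (R6,P3) is in read but fails the scope.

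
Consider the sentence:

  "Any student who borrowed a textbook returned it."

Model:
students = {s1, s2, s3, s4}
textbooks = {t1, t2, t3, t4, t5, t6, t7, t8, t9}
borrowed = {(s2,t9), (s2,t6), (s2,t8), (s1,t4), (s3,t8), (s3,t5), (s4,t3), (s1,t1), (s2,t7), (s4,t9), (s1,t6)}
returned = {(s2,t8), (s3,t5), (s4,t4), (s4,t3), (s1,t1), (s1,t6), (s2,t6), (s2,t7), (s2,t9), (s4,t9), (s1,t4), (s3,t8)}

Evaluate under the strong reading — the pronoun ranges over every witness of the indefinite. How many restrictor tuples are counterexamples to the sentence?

"it" takes "a textbook" as antecedent — a donkey pronoun bound across the clause boundary.
Strong reading: for every (s,t) with borrowed(s,t), returned(s,t).
Restrictor pairs: (s1,t1) ✓  (s1,t4) ✓  (s1,t6) ✓  (s2,t6) ✓  (s2,t7) ✓  (s2,t8) ✓  (s2,t9) ✓  (s3,t5) ✓  (s3,t8) ✓  (s4,t3) ✓  (s4,t9) ✓
Counterexamples (restrictor pairs failing the scope): 0.

0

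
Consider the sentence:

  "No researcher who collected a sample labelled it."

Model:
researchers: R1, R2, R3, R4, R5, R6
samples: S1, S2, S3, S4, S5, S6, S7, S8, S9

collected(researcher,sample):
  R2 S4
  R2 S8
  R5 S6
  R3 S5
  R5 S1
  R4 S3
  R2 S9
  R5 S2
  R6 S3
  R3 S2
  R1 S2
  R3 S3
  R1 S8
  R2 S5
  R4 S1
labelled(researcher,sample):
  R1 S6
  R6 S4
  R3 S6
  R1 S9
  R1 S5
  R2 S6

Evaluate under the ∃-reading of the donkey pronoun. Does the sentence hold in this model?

True

"it" takes "a sample" as antecedent — a donkey pronoun bound across the clause boundary.
Truth condition: for no (r,s) with collected(r,s) does labelled(r,s) hold.
Restrictor pairs — does the scope hold? (R1,S2):fails  (R1,S8):fails  (R2,S4):fails  (R2,S5):fails  (R2,S8):fails  (R2,S9):fails  (R3,S2):fails  (R3,S3):fails  (R3,S5):fails  (R4,S1):fails  (R4,S3):fails  (R5,S1):fails  (R5,S2):fails  (R5,S6):fails  (R6,S3):fails
Scope holds for no restrictor pair, so the sentence is true.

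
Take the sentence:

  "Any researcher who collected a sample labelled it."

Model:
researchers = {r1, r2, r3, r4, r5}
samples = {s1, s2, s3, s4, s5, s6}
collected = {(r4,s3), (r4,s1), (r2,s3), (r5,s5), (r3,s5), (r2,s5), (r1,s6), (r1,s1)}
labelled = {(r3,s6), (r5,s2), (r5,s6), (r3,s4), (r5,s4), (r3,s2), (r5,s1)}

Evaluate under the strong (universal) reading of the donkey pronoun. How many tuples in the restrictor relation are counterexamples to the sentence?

"it" takes "a sample" as antecedent — a donkey pronoun bound across the clause boundary.
Strong reading: for every (r,s) with collected(r,s), labelled(r,s).
Restrictor pairs: (r1,s1) ✗  (r1,s6) ✗  (r2,s3) ✗  (r2,s5) ✗  (r3,s5) ✗  (r4,s1) ✗  (r4,s3) ✗  (r5,s5) ✗
Counterexamples (restrictor pairs failing the scope): 8.

8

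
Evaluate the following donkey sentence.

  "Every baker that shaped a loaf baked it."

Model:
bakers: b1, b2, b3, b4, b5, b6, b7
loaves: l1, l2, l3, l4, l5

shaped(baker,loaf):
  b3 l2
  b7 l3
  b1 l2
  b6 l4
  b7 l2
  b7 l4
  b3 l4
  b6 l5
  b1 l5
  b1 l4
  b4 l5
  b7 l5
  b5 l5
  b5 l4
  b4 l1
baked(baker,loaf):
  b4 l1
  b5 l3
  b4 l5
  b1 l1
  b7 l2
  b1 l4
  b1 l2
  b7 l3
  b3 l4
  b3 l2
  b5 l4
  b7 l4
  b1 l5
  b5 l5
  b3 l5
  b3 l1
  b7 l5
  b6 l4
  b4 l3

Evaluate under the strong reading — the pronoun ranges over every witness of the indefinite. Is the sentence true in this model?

"it" takes "a loaf" as antecedent — a donkey pronoun bound across the clause boundary.
Strong reading: for every (b,l) with shaped(b,l), baked(b,l).
Restrictor pairs: (b1,l2) ✓  (b1,l4) ✓  (b1,l5) ✓  (b3,l2) ✓  (b3,l4) ✓  (b4,l1) ✓  (b4,l5) ✓  (b5,l4) ✓  (b5,l5) ✓  (b6,l4) ✓  (b6,l5) ✗  (b7,l2) ✓  (b7,l3) ✓  (b7,l4) ✓  (b7,l5) ✓
Counterexample: (b6,l5) is in shaped but fails the scope.

False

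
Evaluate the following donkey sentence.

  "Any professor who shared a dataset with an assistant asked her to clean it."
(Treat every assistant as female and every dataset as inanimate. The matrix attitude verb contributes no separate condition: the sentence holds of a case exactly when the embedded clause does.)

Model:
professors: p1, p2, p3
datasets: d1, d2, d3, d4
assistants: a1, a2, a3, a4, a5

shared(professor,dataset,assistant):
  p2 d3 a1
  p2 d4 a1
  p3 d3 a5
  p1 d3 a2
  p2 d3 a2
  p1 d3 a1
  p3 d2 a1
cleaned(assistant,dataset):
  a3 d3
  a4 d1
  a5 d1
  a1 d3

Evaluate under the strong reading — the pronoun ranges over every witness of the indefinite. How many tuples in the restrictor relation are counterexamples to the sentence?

"her" takes "an assistant" as antecedent and "it" takes "a dataset"; both are donkey pronouns co-varying with the restrictor.
Strong reading: for every (p,d,a) with shared(p,d,a), cleaned(a,d).
Restrictor triples: (p1,d3,a1)→cleaned(a1,d3) ✓  (p1,d3,a2)→cleaned(a2,d3) ✗  (p2,d3,a1)→cleaned(a1,d3) ✓  (p2,d3,a2)→cleaned(a2,d3) ✗  (p2,d4,a1)→cleaned(a1,d4) ✗  (p3,d2,a1)→cleaned(a1,d2) ✗  (p3,d3,a5)→cleaned(a5,d3) ✗
Counterexamples (restrictor triples failing the scope): 5.

5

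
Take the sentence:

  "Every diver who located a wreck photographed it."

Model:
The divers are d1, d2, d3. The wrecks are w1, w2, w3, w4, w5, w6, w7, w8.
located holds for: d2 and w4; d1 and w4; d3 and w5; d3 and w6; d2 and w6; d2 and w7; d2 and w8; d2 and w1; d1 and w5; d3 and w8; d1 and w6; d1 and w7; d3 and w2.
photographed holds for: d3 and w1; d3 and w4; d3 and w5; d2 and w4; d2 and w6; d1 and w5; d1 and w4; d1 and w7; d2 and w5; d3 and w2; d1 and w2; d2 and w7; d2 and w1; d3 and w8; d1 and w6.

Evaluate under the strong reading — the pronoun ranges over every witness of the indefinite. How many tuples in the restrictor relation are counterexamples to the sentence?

2

"it" takes "a wreck" as antecedent — a donkey pronoun bound across the clause boundary.
Strong reading: for every (d,w) with located(d,w), photographed(d,w).
Restrictor pairs: (d1,w4) ✓  (d1,w5) ✓  (d1,w6) ✓  (d1,w7) ✓  (d2,w1) ✓  (d2,w4) ✓  (d2,w6) ✓  (d2,w7) ✓  (d2,w8) ✗  (d3,w2) ✓  (d3,w5) ✓  (d3,w6) ✗  (d3,w8) ✓
Counterexamples (restrictor pairs failing the scope): 2.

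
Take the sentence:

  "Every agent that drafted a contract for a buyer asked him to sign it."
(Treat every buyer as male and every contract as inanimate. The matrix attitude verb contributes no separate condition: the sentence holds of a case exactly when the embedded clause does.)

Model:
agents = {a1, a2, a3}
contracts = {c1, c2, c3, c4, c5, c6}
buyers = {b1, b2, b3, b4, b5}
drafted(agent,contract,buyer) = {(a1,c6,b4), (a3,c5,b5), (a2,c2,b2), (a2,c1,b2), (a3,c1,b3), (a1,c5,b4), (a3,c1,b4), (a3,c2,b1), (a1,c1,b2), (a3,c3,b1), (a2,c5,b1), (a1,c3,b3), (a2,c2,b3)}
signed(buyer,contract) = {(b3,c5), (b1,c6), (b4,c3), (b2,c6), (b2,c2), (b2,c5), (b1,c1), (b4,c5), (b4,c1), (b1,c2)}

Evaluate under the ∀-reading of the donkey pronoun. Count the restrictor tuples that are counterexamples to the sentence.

9

"him" takes "a buyer" as antecedent and "it" takes "a contract"; both are donkey pronouns co-varying with the restrictor.
Strong reading: for every (a,c,b) with drafted(a,c,b), signed(b,c).
Restrictor triples: (a1,c1,b2)→signed(b2,c1) ✗  (a1,c3,b3)→signed(b3,c3) ✗  (a1,c5,b4)→signed(b4,c5) ✓  (a1,c6,b4)→signed(b4,c6) ✗  (a2,c1,b2)→signed(b2,c1) ✗  (a2,c2,b2)→signed(b2,c2) ✓  (a2,c2,b3)→signed(b3,c2) ✗  (a2,c5,b1)→signed(b1,c5) ✗  (a3,c1,b3)→signed(b3,c1) ✗  (a3,c1,b4)→signed(b4,c1) ✓  (a3,c2,b1)→signed(b1,c2) ✓  (a3,c3,b1)→signed(b1,c3) ✗  (a3,c5,b5)→signed(b5,c5) ✗
Counterexamples (restrictor triples failing the scope): 9.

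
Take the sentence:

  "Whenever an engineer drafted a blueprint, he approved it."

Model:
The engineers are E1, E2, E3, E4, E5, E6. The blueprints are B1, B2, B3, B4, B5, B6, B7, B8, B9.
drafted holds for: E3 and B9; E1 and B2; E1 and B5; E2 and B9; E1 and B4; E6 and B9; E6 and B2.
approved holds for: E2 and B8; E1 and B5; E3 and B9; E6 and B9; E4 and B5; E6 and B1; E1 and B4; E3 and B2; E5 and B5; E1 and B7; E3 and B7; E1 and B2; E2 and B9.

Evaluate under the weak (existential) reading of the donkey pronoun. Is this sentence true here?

"it" takes "a blueprint" as antecedent — a donkey pronoun bound across the clause boundary.
Weak reading: every engineer e with some drafted-blueprint has at least one drafted-blueprint b such that approved(e,b).
Per engineer: E1:✓  E2:✓  E3:✓  E6:✓
Every engineer in the restrictor has a witness.

True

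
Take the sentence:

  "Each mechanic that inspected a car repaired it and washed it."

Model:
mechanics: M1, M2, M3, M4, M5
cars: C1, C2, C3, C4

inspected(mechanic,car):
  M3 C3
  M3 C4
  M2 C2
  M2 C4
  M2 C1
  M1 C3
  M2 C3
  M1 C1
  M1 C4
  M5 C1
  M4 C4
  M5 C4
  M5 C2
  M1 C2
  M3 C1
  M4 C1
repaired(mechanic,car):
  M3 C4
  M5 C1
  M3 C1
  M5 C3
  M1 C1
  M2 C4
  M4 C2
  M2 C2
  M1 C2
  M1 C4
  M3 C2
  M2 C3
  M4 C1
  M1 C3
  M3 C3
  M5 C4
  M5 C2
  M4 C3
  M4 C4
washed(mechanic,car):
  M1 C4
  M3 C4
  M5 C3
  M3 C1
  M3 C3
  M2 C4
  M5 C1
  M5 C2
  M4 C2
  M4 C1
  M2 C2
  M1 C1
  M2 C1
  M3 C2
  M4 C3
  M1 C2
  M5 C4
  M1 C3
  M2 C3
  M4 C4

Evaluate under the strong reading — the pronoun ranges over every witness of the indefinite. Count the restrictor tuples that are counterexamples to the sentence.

"it" takes "a car" as antecedent — a donkey pronoun bound across the clause boundary.
Strong reading: for every (m,c) with inspected(m,c), repaired(m,c) ∧ washed(m,c).
Restrictor pairs: (M1,C1) ✓  (M1,C2) ✓  (M1,C3) ✓  (M1,C4) ✓  (M2,C1) ✗  (M2,C2) ✓  (M2,C3) ✓  (M2,C4) ✓  (M3,C1) ✓  (M3,C3) ✓  (M3,C4) ✓  (M4,C1) ✓  (M4,C4) ✓  (M5,C1) ✓  (M5,C2) ✓  (M5,C4) ✓
Counterexamples (restrictor pairs failing the scope): 1.

1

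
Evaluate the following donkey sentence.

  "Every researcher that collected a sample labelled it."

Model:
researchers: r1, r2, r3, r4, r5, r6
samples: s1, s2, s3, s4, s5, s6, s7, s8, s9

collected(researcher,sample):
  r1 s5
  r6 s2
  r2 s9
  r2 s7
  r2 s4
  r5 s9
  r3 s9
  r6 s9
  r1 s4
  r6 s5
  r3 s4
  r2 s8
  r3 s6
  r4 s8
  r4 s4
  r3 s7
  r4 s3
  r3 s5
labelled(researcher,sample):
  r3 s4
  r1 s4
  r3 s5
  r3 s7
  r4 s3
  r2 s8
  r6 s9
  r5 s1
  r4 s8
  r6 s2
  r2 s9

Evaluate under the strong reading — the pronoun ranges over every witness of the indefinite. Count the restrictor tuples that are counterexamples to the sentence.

"it" takes "a sample" as antecedent — a donkey pronoun bound across the clause boundary.
Strong reading: for every (r,s) with collected(r,s), labelled(r,s).
Restrictor pairs: (r1,s4) ✓  (r1,s5) ✗  (r2,s4) ✗  (r2,s7) ✗  (r2,s8) ✓  (r2,s9) ✓  (r3,s4) ✓  (r3,s5) ✓  (r3,s6) ✗  (r3,s7) ✓  (r3,s9) ✗  (r4,s3) ✓  (r4,s4) ✗  (r4,s8) ✓  (r5,s9) ✗  (r6,s2) ✓  (r6,s5) ✗  (r6,s9) ✓
Counterexamples (restrictor pairs failing the scope): 8.

8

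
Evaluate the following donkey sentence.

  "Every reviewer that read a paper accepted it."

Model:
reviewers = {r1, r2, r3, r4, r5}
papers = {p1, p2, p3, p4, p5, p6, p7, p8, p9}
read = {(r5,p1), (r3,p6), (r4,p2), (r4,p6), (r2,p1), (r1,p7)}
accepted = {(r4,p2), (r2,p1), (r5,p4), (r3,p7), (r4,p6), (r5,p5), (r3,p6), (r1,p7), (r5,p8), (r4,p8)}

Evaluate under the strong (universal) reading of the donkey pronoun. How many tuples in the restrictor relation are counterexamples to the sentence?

"it" takes "a paper" as antecedent — a donkey pronoun bound across the clause boundary.
Strong reading: for every (r,p) with read(r,p), accepted(r,p).
Restrictor pairs: (r1,p7) ✓  (r2,p1) ✓  (r3,p6) ✓  (r4,p2) ✓  (r4,p6) ✓  (r5,p1) ✗
Counterexamples (restrictor pairs failing the scope): 1.

1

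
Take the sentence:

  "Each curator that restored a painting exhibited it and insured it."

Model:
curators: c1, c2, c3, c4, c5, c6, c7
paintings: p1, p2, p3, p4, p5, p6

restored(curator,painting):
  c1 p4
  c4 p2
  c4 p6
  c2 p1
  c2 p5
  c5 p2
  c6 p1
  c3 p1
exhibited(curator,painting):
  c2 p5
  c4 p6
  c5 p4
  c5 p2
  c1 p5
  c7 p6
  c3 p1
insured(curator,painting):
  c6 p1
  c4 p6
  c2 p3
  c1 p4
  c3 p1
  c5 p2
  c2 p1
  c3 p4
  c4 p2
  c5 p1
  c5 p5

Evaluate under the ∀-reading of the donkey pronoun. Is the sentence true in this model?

"it" takes "a painting" as antecedent — a donkey pronoun bound across the clause boundary.
Strong reading: for every (c,p) with restored(c,p), exhibited(c,p) ∧ insured(c,p).
Restrictor pairs: (c1,p4) ✗  (c2,p1) ✗  (c2,p5) ✗  (c3,p1) ✓  (c4,p2) ✗  (c4,p6) ✓  (c5,p2) ✓  (c6,p1) ✗
Counterexample: (c1,p4) is in restored but fails the scope.

False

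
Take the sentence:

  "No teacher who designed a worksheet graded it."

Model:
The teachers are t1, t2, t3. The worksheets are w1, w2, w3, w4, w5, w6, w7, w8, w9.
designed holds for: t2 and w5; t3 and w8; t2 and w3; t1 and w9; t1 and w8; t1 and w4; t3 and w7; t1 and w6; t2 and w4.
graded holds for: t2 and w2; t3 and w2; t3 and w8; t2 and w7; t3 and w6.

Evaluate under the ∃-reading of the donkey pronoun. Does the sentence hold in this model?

"it" takes "a worksheet" as antecedent — a donkey pronoun bound across the clause boundary.
Truth condition: for no (t,w) with designed(t,w) does graded(t,w) hold.
Restrictor pairs — does the scope hold? (t1,w4):fails  (t1,w6):fails  (t1,w8):fails  (t1,w9):fails  (t2,w3):fails  (t2,w4):fails  (t2,w5):fails  (t3,w7):fails  (t3,w8):holds
Scope holds for 1 pair(s), so the sentence is false.

False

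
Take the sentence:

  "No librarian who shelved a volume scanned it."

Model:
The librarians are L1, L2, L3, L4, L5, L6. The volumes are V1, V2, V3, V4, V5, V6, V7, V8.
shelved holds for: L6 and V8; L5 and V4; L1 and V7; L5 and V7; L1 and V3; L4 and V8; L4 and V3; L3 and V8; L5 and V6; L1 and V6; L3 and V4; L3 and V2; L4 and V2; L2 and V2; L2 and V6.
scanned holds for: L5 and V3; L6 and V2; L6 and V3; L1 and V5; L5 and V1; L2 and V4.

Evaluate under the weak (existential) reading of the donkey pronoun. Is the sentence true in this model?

"it" takes "a volume" as antecedent — a donkey pronoun bound across the clause boundary.
Truth condition: for no (l,v) with shelved(l,v) does scanned(l,v) hold.
Restrictor pairs — does the scope hold? (L1,V3):fails  (L1,V6):fails  (L1,V7):fails  (L2,V2):fails  (L2,V6):fails  (L3,V2):fails  (L3,V4):fails  (L3,V8):fails  (L4,V2):fails  (L4,V3):fails  (L4,V8):fails  (L5,V4):fails  (L5,V6):fails  (L5,V7):fails  (L6,V8):fails
Scope holds for no restrictor pair, so the sentence is true.

True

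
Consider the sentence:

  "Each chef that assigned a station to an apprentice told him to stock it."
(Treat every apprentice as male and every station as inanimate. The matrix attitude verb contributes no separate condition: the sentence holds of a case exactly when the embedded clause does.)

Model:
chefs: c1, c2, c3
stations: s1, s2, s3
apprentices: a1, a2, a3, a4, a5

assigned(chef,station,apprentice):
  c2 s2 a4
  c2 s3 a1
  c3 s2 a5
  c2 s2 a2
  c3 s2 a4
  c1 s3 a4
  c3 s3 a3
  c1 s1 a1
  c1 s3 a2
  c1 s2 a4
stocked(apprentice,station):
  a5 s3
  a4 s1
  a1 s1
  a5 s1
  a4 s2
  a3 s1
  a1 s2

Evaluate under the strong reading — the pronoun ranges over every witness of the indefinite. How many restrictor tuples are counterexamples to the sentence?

"him" takes "an apprentice" as antecedent and "it" takes "a station"; both are donkey pronouns co-varying with the restrictor.
Strong reading: for every (c,s,a) with assigned(c,s,a), stocked(a,s).
Restrictor triples: (c1,s1,a1)→stocked(a1,s1) ✓  (c1,s2,a4)→stocked(a4,s2) ✓  (c1,s3,a2)→stocked(a2,s3) ✗  (c1,s3,a4)→stocked(a4,s3) ✗  (c2,s2,a2)→stocked(a2,s2) ✗  (c2,s2,a4)→stocked(a4,s2) ✓  (c2,s3,a1)→stocked(a1,s3) ✗  (c3,s2,a4)→stocked(a4,s2) ✓  (c3,s2,a5)→stocked(a5,s2) ✗  (c3,s3,a3)→stocked(a3,s3) ✗
Counterexamples (restrictor triples failing the scope): 6.

6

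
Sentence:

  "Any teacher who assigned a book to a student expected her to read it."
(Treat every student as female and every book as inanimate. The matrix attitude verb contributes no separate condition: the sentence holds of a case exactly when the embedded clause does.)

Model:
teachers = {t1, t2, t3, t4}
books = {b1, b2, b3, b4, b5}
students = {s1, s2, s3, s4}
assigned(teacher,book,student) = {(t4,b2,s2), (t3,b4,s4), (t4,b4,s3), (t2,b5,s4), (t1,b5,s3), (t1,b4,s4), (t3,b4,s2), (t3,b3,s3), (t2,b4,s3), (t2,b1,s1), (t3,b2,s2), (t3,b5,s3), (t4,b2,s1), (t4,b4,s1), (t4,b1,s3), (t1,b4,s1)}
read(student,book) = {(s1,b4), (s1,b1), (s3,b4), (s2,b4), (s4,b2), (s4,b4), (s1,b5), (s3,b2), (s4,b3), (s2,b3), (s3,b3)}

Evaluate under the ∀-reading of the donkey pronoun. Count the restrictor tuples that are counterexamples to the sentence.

7

"her" takes "a student" as antecedent and "it" takes "a book"; both are donkey pronouns co-varying with the restrictor.
Strong reading: for every (t,b,s) with assigned(t,b,s), read(s,b).
Restrictor triples: (t1,b4,s1)→read(s1,b4) ✓  (t1,b4,s4)→read(s4,b4) ✓  (t1,b5,s3)→read(s3,b5) ✗  (t2,b1,s1)→read(s1,b1) ✓  (t2,b4,s3)→read(s3,b4) ✓  (t2,b5,s4)→read(s4,b5) ✗  (t3,b2,s2)→read(s2,b2) ✗  (t3,b3,s3)→read(s3,b3) ✓  (t3,b4,s2)→read(s2,b4) ✓  (t3,b4,s4)→read(s4,b4) ✓  (t3,b5,s3)→read(s3,b5) ✗  (t4,b1,s3)→read(s3,b1) ✗  (t4,b2,s1)→read(s1,b2) ✗  (t4,b2,s2)→read(s2,b2) ✗  (t4,b4,s1)→read(s1,b4) ✓  (t4,b4,s3)→read(s3,b4) ✓
Counterexamples (restrictor triples failing the scope): 7.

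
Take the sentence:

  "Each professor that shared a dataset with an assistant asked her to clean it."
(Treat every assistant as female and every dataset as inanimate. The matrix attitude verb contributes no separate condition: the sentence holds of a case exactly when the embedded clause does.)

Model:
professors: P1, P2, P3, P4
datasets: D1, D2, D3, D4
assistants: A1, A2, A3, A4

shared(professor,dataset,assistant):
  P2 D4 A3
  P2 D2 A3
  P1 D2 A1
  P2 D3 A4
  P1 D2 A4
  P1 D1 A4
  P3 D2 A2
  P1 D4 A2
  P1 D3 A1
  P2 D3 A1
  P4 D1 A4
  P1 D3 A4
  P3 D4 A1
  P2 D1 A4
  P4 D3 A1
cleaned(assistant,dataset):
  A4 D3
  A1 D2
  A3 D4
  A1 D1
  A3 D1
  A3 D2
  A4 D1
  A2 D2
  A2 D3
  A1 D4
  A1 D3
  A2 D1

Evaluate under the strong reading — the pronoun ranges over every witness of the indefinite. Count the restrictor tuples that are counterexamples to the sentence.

2

"her" takes "an assistant" as antecedent and "it" takes "a dataset"; both are donkey pronouns co-varying with the restrictor.
Strong reading: for every (p,d,a) with shared(p,d,a), cleaned(a,d).
Restrictor triples: (P1,D1,A4)→cleaned(A4,D1) ✓  (P1,D2,A1)→cleaned(A1,D2) ✓  (P1,D2,A4)→cleaned(A4,D2) ✗  (P1,D3,A1)→cleaned(A1,D3) ✓  (P1,D3,A4)→cleaned(A4,D3) ✓  (P1,D4,A2)→cleaned(A2,D4) ✗  (P2,D1,A4)→cleaned(A4,D1) ✓  (P2,D2,A3)→cleaned(A3,D2) ✓  (P2,D3,A1)→cleaned(A1,D3) ✓  (P2,D3,A4)→cleaned(A4,D3) ✓  (P2,D4,A3)→cleaned(A3,D4) ✓  (P3,D2,A2)→cleaned(A2,D2) ✓  (P3,D4,A1)→cleaned(A1,D4) ✓  (P4,D1,A4)→cleaned(A4,D1) ✓  (P4,D3,A1)→cleaned(A1,D3) ✓
Counterexamples (restrictor triples failing the scope): 2.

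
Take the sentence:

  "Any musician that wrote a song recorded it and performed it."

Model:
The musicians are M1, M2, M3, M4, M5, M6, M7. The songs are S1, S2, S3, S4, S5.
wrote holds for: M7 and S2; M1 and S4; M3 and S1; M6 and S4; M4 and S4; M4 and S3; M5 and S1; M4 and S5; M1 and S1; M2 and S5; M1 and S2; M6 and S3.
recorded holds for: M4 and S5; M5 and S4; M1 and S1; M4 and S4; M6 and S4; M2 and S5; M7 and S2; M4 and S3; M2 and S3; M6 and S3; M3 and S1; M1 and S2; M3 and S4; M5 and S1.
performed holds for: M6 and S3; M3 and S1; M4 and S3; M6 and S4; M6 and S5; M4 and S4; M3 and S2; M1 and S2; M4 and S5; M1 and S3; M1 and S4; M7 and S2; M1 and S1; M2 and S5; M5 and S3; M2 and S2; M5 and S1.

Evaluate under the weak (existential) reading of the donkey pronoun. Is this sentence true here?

"it" takes "a song" as antecedent — a donkey pronoun bound across the clause boundary.
Weak reading: every musician m with some wrote-song has at least one wrote-song s such that recorded(m,s) ∧ performed(m,s).
Per musician: M1:✓  M2:✓  M3:✓  M4:✓  M5:✓  M6:✓  M7:✓
Every musician in the restrictor has a witness.

True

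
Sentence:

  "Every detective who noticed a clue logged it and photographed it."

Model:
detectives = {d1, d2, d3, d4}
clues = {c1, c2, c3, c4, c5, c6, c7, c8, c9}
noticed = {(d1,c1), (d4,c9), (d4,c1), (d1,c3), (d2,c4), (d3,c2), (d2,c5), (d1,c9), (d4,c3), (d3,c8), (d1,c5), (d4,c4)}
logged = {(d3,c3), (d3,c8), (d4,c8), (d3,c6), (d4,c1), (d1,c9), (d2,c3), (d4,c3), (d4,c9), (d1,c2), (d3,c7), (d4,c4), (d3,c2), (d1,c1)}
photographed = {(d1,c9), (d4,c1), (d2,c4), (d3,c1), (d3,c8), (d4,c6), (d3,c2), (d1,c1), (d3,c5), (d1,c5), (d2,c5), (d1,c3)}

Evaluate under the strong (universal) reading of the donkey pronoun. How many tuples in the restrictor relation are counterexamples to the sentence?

7

"it" takes "a clue" as antecedent — a donkey pronoun bound across the clause boundary.
Strong reading: for every (d,c) with noticed(d,c), logged(d,c) ∧ photographed(d,c).
Restrictor pairs: (d1,c1) ✓  (d1,c3) ✗  (d1,c5) ✗  (d1,c9) ✓  (d2,c4) ✗  (d2,c5) ✗  (d3,c2) ✓  (d3,c8) ✓  (d4,c1) ✓  (d4,c3) ✗  (d4,c4) ✗  (d4,c9) ✗
Counterexamples (restrictor pairs failing the scope): 7.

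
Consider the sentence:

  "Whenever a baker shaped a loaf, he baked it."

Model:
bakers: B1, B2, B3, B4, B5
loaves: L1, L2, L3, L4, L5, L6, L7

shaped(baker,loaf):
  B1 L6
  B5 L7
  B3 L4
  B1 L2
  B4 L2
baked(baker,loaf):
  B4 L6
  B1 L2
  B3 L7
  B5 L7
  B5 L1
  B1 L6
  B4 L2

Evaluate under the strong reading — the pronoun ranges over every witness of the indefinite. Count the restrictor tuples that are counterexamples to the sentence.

"it" takes "a loaf" as antecedent — a donkey pronoun bound across the clause boundary.
Strong reading: for every (b,l) with shaped(b,l), baked(b,l).
Restrictor pairs: (B1,L2) ✓  (B1,L6) ✓  (B3,L4) ✗  (B4,L2) ✓  (B5,L7) ✓
Counterexamples (restrictor pairs failing the scope): 1.

1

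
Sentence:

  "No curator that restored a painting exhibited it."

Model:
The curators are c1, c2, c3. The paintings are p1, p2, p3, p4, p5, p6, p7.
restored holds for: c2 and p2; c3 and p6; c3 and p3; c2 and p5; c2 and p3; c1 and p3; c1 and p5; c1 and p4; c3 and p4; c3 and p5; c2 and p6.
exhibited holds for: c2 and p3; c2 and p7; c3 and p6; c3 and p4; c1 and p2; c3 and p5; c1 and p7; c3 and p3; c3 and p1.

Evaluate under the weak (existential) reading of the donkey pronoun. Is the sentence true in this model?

False

"it" takes "a painting" as antecedent — a donkey pronoun bound across the clause boundary.
Truth condition: for no (c,p) with restored(c,p) does exhibited(c,p) hold.
Restrictor pairs — does the scope hold? (c1,p3):fails  (c1,p4):fails  (c1,p5):fails  (c2,p2):fails  (c2,p3):holds  (c2,p5):fails  (c2,p6):fails  (c3,p3):holds  (c3,p4):holds  (c3,p5):holds  (c3,p6):holds
Scope holds for 5 pair(s), so the sentence is false.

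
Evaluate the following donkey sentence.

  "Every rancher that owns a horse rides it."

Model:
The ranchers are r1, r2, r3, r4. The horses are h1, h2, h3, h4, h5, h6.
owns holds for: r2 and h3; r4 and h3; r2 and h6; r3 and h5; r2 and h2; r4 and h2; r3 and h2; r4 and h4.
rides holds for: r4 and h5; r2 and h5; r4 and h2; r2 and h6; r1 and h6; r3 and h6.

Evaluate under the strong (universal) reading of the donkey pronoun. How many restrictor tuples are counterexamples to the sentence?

6

"it" takes "a horse" as antecedent — a donkey pronoun bound across the clause boundary.
Strong reading: for every (r,h) with owns(r,h), rides(r,h).
Restrictor pairs: (r2,h2) ✗  (r2,h3) ✗  (r2,h6) ✓  (r3,h2) ✗  (r3,h5) ✗  (r4,h2) ✓  (r4,h3) ✗  (r4,h4) ✗
Counterexamples (restrictor pairs failing the scope): 6.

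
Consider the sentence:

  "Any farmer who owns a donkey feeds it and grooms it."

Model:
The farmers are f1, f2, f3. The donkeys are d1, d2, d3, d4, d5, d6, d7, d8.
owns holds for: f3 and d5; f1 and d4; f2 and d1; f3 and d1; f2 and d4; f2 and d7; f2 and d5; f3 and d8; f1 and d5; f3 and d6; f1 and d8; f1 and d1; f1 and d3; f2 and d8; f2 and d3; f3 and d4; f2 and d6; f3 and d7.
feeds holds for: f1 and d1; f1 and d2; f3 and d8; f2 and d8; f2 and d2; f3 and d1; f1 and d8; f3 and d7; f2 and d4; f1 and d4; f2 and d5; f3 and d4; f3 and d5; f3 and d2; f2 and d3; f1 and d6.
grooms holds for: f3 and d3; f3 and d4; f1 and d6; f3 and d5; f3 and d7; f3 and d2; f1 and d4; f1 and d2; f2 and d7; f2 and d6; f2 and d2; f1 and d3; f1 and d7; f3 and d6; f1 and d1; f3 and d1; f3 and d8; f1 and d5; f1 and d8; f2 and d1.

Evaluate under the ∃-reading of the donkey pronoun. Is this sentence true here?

False

"it" takes "a donkey" as antecedent — a donkey pronoun bound across the clause boundary.
Weak reading: every farmer f with some owns-donkey has at least one owns-donkey d such that feeds(f,d) ∧ grooms(f,d).
Per farmer: f1:✓  f2:✗  f3:✓
f2 has no witness among its owns-donkeys.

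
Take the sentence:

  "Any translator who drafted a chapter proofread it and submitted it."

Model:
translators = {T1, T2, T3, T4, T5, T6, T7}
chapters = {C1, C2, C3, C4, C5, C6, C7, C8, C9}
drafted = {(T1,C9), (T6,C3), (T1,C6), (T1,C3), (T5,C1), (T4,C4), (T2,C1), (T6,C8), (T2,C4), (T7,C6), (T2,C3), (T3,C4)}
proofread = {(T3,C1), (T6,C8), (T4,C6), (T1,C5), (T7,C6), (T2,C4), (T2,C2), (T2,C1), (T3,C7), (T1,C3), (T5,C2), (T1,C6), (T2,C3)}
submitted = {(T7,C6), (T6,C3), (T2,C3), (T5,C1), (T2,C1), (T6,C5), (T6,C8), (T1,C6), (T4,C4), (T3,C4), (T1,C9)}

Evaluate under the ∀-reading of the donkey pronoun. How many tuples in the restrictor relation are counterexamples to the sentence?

7

"it" takes "a chapter" as antecedent — a donkey pronoun bound across the clause boundary.
Strong reading: for every (t,c) with drafted(t,c), proofread(t,c) ∧ submitted(t,c).
Restrictor pairs: (T1,C3) ✗  (T1,C6) ✓  (T1,C9) ✗  (T2,C1) ✓  (T2,C3) ✓  (T2,C4) ✗  (T3,C4) ✗  (T4,C4) ✗  (T5,C1) ✗  (T6,C3) ✗  (T6,C8) ✓  (T7,C6) ✓
Counterexamples (restrictor pairs failing the scope): 7.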